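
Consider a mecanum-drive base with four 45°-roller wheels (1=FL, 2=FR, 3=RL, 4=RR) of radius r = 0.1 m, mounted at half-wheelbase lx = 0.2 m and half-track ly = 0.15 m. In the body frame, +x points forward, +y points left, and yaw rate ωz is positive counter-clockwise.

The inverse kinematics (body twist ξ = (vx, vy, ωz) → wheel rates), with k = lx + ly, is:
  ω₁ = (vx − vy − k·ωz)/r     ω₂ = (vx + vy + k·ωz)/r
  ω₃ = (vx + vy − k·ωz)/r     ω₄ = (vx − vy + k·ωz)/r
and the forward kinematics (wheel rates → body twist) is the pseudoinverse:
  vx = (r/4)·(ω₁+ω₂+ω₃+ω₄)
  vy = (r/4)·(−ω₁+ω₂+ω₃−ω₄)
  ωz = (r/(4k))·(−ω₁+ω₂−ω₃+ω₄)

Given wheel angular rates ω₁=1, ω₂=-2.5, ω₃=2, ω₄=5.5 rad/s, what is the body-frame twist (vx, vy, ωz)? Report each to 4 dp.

(0.1500, -0.1750, 0.0000)

k = lx + ly = 0.2 + 0.15 = 0.3500
ω₁+ω₂+ω₃+ω₄ = 6.0000  →  vx = (0.1/4)·6.0000 = 0.1500
−ω₁+ω₂+ω₃−ω₄ = -7.0000  →  vy = (0.1/4)·-7.0000 = -0.1750
−ω₁+ω₂−ω₃+ω₄ = 0.0000  →  ωz = (0.1/1.4000)·0.0000 = 0.0000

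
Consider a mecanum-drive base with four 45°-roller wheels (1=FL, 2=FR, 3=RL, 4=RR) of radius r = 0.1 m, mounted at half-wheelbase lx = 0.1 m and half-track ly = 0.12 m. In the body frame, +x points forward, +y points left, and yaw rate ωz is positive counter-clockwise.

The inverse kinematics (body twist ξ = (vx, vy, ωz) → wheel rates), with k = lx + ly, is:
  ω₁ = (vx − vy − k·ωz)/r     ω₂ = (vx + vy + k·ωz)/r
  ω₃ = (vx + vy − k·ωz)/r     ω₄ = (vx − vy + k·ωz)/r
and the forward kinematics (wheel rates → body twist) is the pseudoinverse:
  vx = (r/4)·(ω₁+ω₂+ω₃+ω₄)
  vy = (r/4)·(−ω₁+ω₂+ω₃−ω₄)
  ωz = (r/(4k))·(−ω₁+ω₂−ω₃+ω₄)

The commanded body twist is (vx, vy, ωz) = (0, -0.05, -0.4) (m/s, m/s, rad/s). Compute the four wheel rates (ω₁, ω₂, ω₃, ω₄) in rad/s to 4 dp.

(1.3800, -1.3800, 0.3800, -0.3800)

k = lx + ly = 0.1 + 0.12 = 0.2200;  k·ωz = 0.2200·-0.4 = -0.0880
ω₁ (FL) = (vx − vy − k·ωz)/r = 0.1380/0.1 = 1.3800
ω₂ (FR) = (vx + vy + k·ωz)/r = -0.1380/0.1 = -1.3800
ω₃ (RL) = (vx + vy − k·ωz)/r = 0.0380/0.1 = 0.3800
ω₄ (RR) = (vx − vy + k·ωz)/r = -0.0380/0.1 = -0.3800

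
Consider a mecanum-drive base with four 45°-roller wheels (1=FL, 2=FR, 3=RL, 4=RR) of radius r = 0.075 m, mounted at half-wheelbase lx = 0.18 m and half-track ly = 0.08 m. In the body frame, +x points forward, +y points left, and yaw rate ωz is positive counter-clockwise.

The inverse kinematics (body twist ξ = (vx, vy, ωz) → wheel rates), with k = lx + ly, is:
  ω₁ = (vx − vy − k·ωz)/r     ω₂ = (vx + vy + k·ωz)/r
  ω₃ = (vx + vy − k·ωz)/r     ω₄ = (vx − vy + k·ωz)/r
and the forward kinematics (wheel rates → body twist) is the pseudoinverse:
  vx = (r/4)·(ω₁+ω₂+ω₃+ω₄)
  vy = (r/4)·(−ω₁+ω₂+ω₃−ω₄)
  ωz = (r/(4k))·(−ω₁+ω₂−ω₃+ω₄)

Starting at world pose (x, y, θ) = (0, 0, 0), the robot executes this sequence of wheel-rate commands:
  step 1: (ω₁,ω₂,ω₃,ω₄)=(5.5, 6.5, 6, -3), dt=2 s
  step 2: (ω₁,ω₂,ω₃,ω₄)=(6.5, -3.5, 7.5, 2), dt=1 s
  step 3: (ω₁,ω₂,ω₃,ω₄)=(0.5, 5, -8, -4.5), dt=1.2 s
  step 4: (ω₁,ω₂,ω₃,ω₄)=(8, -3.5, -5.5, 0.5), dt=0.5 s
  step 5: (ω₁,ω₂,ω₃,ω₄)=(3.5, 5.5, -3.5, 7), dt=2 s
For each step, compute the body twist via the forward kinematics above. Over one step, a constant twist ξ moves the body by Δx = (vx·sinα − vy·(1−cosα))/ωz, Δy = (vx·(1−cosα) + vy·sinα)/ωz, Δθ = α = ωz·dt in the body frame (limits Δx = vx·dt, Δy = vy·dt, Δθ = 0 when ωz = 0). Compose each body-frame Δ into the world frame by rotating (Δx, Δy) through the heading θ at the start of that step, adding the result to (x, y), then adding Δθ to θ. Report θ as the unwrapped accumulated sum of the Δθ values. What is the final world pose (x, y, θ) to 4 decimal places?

(0.4883, -0.5332, 0.0252)

step 1: ξ=(vx,vy,ωz)=(0.2812, 0.1875, -0.5769), dt=2.0 → body Δ=(0.6391, 0.0071, -1.1538) → world pose (0.6391, 0.0071, -1.1538)
step 2: ξ=(vx,vy,ωz)=(0.2344, -0.0844, -1.1178), dt=1.0 → body Δ=(0.1461, -0.1858, -1.1178) → world pose (0.5284, -0.2017, -2.2716)
step 3: ξ=(vx,vy,ωz)=(-0.1312, 0.0187, 0.5769), dt=1.2 → body Δ=(-0.1527, -0.0316, 0.6923) → world pose (0.6027, -0.0646, -1.5793)
step 4: ξ=(vx,vy,ωz)=(-0.0094, -0.3281, -0.3966), dt=0.5 → body Δ=(-0.0209, -0.1625, -0.1983) → world pose (0.4404, -0.0424, -1.7776)
step 5: ξ=(vx,vy,ωz)=(0.2344, -0.1594, 0.9014), dt=2.0 → body Δ=(0.4705, 0.1477, 1.8029) → world pose (0.4883, -0.5332, 0.0252)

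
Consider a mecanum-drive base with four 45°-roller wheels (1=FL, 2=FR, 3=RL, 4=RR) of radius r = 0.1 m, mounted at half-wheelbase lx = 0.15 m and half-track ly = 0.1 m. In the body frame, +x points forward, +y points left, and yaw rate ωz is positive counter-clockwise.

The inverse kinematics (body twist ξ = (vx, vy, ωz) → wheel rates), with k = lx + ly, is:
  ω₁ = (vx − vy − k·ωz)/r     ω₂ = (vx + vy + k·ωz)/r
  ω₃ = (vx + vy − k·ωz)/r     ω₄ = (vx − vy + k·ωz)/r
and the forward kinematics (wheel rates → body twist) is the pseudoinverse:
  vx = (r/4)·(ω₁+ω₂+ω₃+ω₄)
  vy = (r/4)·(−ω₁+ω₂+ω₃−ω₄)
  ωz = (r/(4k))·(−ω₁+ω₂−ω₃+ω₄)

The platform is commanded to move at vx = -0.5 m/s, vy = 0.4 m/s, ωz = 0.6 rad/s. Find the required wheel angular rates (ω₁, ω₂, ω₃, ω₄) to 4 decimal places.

(-10.5000, 0.5000, -2.5000, -7.5000)

k = lx + ly = 0.15 + 0.1 = 0.2500;  k·ωz = 0.2500·0.6 = 0.1500
ω₁ (FL) = (vx − vy − k·ωz)/r = -1.0500/0.1 = -10.5000
ω₂ (FR) = (vx + vy + k·ωz)/r = 0.0500/0.1 = 0.5000
ω₃ (RL) = (vx + vy − k·ωz)/r = -0.2500/0.1 = -2.5000
ω₄ (RR) = (vx − vy + k·ωz)/r = -0.7500/0.1 = -7.5000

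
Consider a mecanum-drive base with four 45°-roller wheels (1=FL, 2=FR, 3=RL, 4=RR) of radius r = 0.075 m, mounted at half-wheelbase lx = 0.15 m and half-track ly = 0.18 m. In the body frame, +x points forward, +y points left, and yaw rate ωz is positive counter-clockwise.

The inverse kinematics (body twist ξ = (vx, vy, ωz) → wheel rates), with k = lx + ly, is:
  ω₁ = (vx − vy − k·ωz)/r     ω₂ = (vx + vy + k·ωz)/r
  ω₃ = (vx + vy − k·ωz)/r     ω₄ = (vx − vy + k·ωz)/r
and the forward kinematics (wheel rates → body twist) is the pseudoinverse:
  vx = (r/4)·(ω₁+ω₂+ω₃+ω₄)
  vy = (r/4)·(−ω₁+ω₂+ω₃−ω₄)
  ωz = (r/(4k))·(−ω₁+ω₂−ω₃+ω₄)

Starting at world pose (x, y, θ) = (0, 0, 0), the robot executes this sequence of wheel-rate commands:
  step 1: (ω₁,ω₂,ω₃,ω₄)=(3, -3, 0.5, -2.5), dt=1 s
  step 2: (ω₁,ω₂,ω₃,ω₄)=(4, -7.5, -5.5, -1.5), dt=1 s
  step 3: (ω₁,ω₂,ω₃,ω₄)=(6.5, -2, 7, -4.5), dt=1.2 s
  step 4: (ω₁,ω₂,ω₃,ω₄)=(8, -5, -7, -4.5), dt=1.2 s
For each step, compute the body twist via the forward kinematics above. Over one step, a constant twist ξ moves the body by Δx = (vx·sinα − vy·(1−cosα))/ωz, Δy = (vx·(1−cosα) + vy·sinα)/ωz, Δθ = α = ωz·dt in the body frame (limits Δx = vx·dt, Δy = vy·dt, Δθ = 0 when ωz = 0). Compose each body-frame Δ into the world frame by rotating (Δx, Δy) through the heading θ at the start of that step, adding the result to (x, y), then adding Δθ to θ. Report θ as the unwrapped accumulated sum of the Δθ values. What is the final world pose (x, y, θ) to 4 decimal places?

step 1: ξ=(vx,vy,ωz)=(-0.0375, -0.0562, -0.5114), dt=1.0 → body Δ=(-0.0500, -0.0444, -0.5114) → world pose (-0.0500, -0.0444, -0.5114)
step 2: ξ=(vx,vy,ωz)=(-0.1969, -0.2906, -0.4261), dt=1.0 → body Δ=(-0.2520, -0.2406, -0.4261) → world pose (-0.3874, -0.1310, -0.9375)
step 3: ξ=(vx,vy,ωz)=(0.1313, 0.0563, -1.1364), dt=1.2 → body Δ=(0.1523, -0.0433, -1.3636) → world pose (-0.3322, -0.2794, -2.3011)
step 4: ξ=(vx,vy,ωz)=(-0.1594, -0.2906, -0.5966), dt=1.2 → body Δ=(-0.2949, -0.2541, -0.7159) → world pose (-0.3247, 0.1098, -3.0170)

(-0.3247, 0.1098, -3.0170)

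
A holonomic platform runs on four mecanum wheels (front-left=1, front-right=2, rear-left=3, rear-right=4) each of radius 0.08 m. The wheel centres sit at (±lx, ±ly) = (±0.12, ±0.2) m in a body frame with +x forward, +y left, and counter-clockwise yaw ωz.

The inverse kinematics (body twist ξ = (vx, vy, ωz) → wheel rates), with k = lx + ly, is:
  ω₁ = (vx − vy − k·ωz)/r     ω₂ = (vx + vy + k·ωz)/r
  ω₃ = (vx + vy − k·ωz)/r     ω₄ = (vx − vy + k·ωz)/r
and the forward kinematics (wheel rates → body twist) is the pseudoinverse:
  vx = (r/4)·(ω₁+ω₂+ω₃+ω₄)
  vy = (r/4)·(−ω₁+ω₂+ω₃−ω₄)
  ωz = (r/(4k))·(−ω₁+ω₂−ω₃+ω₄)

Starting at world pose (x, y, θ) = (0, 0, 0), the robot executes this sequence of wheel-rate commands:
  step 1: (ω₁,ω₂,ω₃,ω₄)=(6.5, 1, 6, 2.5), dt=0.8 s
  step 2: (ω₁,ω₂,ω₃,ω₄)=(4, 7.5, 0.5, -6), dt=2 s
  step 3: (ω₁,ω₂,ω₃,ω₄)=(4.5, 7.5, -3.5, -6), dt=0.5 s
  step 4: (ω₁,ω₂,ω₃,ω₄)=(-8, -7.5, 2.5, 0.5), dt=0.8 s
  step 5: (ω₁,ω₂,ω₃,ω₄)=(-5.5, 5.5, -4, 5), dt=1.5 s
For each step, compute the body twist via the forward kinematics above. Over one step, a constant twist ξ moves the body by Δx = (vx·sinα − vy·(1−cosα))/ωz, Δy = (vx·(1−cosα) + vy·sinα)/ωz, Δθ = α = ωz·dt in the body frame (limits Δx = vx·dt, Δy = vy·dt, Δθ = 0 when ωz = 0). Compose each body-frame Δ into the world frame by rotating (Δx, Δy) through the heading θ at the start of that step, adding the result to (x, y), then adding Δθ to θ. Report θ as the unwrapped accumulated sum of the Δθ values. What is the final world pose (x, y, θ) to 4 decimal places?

(0.6465, 0.3386, 0.9906)

step 1: ξ=(vx,vy,ωz)=(0.3200, -0.0400, -0.5625), dt=0.8 → body Δ=(0.2404, -0.0876, -0.4500) → world pose (0.2404, -0.0876, -0.4500)
step 2: ξ=(vx,vy,ωz)=(0.1200, 0.2000, -0.1875), dt=2.0 → body Δ=(0.3085, 0.3462, -0.3750) → world pose (0.6688, 0.0900, -0.8250)
step 3: ξ=(vx,vy,ωz)=(0.0500, 0.1100, 0.0312), dt=0.5 → body Δ=(0.0246, 0.0552, 0.0156) → world pose (0.7260, 0.1094, -0.8094)
step 4: ξ=(vx,vy,ωz)=(-0.2500, 0.0500, -0.0938), dt=0.8 → body Δ=(-0.1983, 0.0475, -0.0750) → world pose (0.6235, 0.2857, -0.8844)
step 5: ξ=(vx,vy,ωz)=(0.0200, 0.0400, 1.2500), dt=1.5 → body Δ=(-0.0263, 0.0513, 1.8750) → world pose (0.6465, 0.3386, 0.9906)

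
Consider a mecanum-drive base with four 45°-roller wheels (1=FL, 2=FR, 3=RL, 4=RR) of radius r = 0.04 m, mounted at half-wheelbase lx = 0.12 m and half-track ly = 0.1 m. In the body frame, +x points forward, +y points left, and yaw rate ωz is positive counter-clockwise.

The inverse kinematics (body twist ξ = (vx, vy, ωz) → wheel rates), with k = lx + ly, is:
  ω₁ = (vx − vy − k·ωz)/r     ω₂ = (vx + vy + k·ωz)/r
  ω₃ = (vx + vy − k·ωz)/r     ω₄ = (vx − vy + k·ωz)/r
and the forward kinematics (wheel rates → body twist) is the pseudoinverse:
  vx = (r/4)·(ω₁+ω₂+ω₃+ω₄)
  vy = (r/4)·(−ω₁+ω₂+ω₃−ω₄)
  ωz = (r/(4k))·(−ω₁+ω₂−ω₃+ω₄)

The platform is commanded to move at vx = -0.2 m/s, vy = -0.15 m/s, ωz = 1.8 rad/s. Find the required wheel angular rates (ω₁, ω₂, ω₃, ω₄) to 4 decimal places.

(-11.1500, 1.1500, -18.6500, 8.6500)

k = lx + ly = 0.12 + 0.1 = 0.2200;  k·ωz = 0.2200·1.8 = 0.3960
ω₁ (FL) = (vx − vy − k·ωz)/r = -0.4460/0.04 = -11.1500
ω₂ (FR) = (vx + vy + k·ωz)/r = 0.0460/0.04 = 1.1500
ω₃ (RL) = (vx + vy − k·ωz)/r = -0.7460/0.04 = -18.6500
ω₄ (RR) = (vx − vy + k·ωz)/r = 0.3460/0.04 = 8.6500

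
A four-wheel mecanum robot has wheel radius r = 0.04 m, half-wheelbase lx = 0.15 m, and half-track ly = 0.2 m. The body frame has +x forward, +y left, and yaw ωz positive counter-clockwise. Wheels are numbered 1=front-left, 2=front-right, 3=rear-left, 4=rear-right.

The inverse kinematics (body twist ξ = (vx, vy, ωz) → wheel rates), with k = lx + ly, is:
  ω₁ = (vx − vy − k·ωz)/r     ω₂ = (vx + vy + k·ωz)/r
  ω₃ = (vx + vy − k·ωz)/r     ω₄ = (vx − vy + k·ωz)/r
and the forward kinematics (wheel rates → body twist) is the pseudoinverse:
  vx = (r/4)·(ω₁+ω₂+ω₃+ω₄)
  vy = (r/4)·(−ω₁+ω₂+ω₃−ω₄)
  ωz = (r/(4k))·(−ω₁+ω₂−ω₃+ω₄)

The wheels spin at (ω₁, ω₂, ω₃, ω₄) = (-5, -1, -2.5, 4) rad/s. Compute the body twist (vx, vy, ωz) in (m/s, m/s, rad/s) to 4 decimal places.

k = lx + ly = 0.15 + 0.2 = 0.3500
ω₁+ω₂+ω₃+ω₄ = -4.5000  →  vx = (0.04/4)·-4.5000 = -0.0450
−ω₁+ω₂+ω₃−ω₄ = -2.5000  →  vy = (0.04/4)·-2.5000 = -0.0250
−ω₁+ω₂−ω₃+ω₄ = 10.5000  →  ωz = (0.04/1.4000)·10.5000 = 0.3000

(-0.0450, -0.0250, 0.3000)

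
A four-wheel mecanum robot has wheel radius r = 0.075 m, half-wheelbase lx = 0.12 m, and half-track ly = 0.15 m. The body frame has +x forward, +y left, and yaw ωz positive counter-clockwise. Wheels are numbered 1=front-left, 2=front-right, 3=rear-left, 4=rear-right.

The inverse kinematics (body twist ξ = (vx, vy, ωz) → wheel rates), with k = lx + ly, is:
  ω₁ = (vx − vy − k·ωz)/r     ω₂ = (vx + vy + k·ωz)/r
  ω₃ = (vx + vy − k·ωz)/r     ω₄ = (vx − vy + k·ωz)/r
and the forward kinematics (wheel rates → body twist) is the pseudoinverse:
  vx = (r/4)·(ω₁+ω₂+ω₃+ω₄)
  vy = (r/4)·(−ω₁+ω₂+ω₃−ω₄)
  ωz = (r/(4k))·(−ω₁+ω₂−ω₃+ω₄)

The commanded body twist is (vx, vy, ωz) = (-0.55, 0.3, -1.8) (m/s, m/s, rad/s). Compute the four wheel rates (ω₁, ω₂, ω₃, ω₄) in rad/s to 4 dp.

(-4.8533, -9.8133, 3.1467, -17.8133)

k = lx + ly = 0.12 + 0.15 = 0.2700;  k·ωz = 0.2700·-1.8 = -0.4860
ω₁ (FL) = (vx − vy − k·ωz)/r = -0.3640/0.075 = -4.8533
ω₂ (FR) = (vx + vy + k·ωz)/r = -0.7360/0.075 = -9.8133
ω₃ (RL) = (vx + vy − k·ωz)/r = 0.2360/0.075 = 3.1467
ω₄ (RR) = (vx − vy + k·ωz)/r = -1.3360/0.075 = -17.8133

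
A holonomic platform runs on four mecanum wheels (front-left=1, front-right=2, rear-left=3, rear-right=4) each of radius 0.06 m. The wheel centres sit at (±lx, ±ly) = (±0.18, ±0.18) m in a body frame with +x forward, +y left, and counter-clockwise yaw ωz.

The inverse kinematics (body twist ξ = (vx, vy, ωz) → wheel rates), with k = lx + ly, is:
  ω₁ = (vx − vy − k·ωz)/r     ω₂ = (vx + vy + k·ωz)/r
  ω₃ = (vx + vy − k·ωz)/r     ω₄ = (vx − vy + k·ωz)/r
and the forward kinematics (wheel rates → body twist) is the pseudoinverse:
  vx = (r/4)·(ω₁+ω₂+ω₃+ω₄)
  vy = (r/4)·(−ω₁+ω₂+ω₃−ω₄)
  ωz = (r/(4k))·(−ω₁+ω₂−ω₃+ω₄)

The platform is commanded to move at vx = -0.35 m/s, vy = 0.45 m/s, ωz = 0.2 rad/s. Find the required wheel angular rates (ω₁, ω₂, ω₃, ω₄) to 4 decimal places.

(-14.5333, 2.8667, 0.4667, -12.1333)

k = lx + ly = 0.18 + 0.18 = 0.3600;  k·ωz = 0.3600·0.2 = 0.0720
ω₁ (FL) = (vx − vy − k·ωz)/r = -0.8720/0.06 = -14.5333
ω₂ (FR) = (vx + vy + k·ωz)/r = 0.1720/0.06 = 2.8667
ω₃ (RL) = (vx + vy − k·ωz)/r = 0.0280/0.06 = 0.4667
ω₄ (RR) = (vx − vy + k·ωz)/r = -0.7280/0.06 = -12.1333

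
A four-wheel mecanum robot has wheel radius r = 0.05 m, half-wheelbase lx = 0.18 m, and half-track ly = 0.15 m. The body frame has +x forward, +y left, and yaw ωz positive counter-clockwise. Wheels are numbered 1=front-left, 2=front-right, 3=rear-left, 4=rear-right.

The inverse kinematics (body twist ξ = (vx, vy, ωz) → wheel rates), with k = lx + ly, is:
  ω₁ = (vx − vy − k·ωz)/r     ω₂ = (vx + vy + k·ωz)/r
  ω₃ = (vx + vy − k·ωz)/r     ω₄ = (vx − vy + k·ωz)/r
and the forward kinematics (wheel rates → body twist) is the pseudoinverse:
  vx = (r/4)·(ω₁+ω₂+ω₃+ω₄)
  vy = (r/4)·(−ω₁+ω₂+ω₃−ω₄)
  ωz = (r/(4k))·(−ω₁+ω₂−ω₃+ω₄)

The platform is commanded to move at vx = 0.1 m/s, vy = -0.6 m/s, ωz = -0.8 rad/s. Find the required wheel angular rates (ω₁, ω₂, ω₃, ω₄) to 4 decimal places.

(19.2800, -15.2800, -4.7200, 8.7200)

k = lx + ly = 0.18 + 0.15 = 0.3300;  k·ωz = 0.3300·-0.8 = -0.2640
ω₁ (FL) = (vx − vy − k·ωz)/r = 0.9640/0.05 = 19.2800
ω₂ (FR) = (vx + vy + k·ωz)/r = -0.7640/0.05 = -15.2800
ω₃ (RL) = (vx + vy − k·ωz)/r = -0.2360/0.05 = -4.7200
ω₄ (RR) = (vx − vy + k·ωz)/r = 0.4360/0.05 = 8.7200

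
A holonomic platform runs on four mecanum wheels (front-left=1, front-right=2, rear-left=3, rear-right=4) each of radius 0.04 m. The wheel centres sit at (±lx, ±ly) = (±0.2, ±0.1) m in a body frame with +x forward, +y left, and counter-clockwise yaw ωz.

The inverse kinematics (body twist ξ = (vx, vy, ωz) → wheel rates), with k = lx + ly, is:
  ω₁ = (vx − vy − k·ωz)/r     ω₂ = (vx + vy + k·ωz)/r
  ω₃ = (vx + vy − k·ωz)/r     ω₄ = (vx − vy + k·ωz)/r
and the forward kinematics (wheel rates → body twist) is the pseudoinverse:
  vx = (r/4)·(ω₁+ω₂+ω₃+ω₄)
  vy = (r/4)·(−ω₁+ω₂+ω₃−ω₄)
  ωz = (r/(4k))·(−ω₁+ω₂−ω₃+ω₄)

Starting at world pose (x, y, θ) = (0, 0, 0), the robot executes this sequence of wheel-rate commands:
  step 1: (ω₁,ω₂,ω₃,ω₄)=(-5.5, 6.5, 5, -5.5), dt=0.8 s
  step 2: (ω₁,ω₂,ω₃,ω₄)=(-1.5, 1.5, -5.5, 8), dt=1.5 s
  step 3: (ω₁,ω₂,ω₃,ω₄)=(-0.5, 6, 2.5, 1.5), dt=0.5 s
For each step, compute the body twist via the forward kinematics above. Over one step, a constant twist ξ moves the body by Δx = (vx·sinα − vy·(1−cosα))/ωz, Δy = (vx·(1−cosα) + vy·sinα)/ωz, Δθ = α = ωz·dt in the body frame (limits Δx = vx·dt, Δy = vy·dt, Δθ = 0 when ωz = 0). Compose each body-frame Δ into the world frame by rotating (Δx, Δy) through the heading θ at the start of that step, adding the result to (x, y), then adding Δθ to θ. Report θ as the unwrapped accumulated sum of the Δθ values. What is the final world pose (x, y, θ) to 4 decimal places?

step 1: ξ=(vx,vy,ωz)=(0.0050, 0.2250, 0.0500), dt=0.8 → body Δ=(0.0004, 0.1800, 0.0400) → world pose (0.0004, 0.1800, 0.0400)
step 2: ξ=(vx,vy,ωz)=(0.0250, -0.1050, 0.5500), dt=1.5 → body Δ=(0.0948, -0.1256, 0.8250) → world pose (0.1001, 0.0583, 0.8650)
step 3: ξ=(vx,vy,ωz)=(0.0950, 0.0750, 0.1833), dt=0.5 → body Δ=(0.0457, 0.0396, 0.0917) → world pose (0.0996, 0.1188, 0.9567)

(0.0996, 0.1188, 0.9567)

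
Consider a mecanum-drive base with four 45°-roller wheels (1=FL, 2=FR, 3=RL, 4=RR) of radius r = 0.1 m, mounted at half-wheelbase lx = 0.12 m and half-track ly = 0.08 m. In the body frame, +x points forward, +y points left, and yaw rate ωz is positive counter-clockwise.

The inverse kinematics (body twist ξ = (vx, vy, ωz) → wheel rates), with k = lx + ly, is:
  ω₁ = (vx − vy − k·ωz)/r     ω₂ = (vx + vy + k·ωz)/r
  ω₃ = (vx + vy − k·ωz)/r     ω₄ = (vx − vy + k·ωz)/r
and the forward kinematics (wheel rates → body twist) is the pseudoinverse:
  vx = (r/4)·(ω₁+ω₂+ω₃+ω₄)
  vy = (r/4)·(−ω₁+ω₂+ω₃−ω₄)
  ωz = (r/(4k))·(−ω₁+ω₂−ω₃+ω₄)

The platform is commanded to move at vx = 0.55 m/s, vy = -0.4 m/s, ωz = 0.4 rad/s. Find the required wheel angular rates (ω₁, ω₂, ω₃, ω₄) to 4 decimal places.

(8.7000, 2.3000, 0.7000, 10.3000)

k = lx + ly = 0.12 + 0.08 = 0.2000;  k·ωz = 0.2000·0.4 = 0.0800
ω₁ (FL) = (vx − vy − k·ωz)/r = 0.8700/0.1 = 8.7000
ω₂ (FR) = (vx + vy + k·ωz)/r = 0.2300/0.1 = 2.3000
ω₃ (RL) = (vx + vy − k·ωz)/r = 0.0700/0.1 = 0.7000
ω₄ (RR) = (vx − vy + k·ωz)/r = 1.0300/0.1 = 10.3000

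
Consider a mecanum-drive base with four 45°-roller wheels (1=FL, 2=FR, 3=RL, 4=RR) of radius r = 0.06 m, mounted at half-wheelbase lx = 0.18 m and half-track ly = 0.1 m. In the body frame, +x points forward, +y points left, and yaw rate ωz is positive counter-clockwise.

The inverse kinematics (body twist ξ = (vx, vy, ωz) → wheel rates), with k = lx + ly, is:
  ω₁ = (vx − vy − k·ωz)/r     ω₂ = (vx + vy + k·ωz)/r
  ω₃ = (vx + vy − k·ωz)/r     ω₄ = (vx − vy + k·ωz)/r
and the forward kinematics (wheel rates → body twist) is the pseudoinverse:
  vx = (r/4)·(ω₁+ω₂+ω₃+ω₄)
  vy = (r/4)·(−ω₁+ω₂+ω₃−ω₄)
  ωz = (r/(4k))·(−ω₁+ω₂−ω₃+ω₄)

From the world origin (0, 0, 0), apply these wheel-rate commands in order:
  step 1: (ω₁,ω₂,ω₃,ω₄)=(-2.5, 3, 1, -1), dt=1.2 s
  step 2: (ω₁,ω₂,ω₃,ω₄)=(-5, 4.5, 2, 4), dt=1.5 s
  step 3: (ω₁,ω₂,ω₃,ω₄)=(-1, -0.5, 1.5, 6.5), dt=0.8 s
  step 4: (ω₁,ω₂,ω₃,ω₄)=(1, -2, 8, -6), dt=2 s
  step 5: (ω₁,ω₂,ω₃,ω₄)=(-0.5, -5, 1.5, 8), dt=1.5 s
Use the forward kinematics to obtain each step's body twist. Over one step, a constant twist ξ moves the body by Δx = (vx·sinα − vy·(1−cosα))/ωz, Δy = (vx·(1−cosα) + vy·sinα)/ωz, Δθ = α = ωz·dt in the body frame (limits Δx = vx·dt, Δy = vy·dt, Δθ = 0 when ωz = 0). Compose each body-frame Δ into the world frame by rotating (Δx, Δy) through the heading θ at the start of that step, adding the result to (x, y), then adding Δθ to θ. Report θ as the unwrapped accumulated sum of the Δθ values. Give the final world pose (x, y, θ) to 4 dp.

step 1: ξ=(vx,vy,ωz)=(0.0075, 0.1125, 0.1875), dt=1.2 → body Δ=(-0.0062, 0.1349, 0.2250) → world pose (-0.0062, 0.1349, 0.2250)
step 2: ξ=(vx,vy,ωz)=(0.0825, 0.1125, 0.6161), dt=1.5 → body Δ=(0.0343, 0.1990, 0.9241) → world pose (-0.0172, 0.3365, 1.1491)
step 3: ξ=(vx,vy,ωz)=(0.0975, -0.0675, 0.2946), dt=0.8 → body Δ=(0.0836, -0.0444, 0.2357) → world pose (0.0575, 0.3946, 1.3848)
step 4: ξ=(vx,vy,ωz)=(0.0150, 0.1650, -0.9107), dt=2.0 → body Δ=(0.2421, 0.1550, -1.8214) → world pose (-0.0500, 0.6612, -0.4366)
step 5: ξ=(vx,vy,ωz)=(0.0600, -0.1650, 0.1071), dt=1.5 → body Δ=(0.1095, -0.2392, 0.1607) → world pose (-0.0520, 0.3981, -0.2759)

(-0.0520, 0.3981, -0.2759)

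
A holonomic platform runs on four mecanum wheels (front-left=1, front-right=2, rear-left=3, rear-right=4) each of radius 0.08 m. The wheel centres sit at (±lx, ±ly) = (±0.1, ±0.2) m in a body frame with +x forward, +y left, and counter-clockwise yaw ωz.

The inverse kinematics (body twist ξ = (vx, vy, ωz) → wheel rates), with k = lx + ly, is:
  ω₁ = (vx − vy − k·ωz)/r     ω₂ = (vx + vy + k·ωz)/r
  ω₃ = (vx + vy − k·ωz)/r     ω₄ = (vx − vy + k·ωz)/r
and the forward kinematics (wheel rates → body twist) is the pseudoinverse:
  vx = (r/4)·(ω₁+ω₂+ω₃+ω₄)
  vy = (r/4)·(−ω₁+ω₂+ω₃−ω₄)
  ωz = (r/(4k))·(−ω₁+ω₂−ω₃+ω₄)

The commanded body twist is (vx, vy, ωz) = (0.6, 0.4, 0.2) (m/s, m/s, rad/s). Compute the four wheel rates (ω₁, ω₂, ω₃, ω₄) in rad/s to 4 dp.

(1.7500, 13.2500, 11.7500, 3.2500)

k = lx + ly = 0.1 + 0.2 = 0.3000;  k·ωz = 0.3000·0.2 = 0.0600
ω₁ (FL) = (vx − vy − k·ωz)/r = 0.1400/0.08 = 1.7500
ω₂ (FR) = (vx + vy + k·ωz)/r = 1.0600/0.08 = 13.2500
ω₃ (RL) = (vx + vy − k·ωz)/r = 0.9400/0.08 = 11.7500
ω₄ (RR) = (vx − vy + k·ωz)/r = 0.2600/0.08 = 3.2500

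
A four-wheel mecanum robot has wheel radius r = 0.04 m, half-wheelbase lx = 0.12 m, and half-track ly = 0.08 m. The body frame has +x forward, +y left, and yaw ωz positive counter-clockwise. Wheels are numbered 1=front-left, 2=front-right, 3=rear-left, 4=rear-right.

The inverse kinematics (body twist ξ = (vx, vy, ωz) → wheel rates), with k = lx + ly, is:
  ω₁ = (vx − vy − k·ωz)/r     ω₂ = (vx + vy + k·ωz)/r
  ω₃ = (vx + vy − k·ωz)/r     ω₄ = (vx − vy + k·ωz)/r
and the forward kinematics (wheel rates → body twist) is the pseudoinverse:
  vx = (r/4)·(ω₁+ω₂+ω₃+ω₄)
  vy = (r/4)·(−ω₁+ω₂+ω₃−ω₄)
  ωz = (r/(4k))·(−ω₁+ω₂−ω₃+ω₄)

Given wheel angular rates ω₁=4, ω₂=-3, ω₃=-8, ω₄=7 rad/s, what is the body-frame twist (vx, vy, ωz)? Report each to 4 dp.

(0.0000, -0.2200, 0.4000)

k = lx + ly = 0.12 + 0.08 = 0.2000
ω₁+ω₂+ω₃+ω₄ = 0.0000  →  vx = (0.04/4)·0.0000 = 0.0000
−ω₁+ω₂+ω₃−ω₄ = -22.0000  →  vy = (0.04/4)·-22.0000 = -0.2200
−ω₁+ω₂−ω₃+ω₄ = 8.0000  →  ωz = (0.04/0.8000)·8.0000 = 0.4000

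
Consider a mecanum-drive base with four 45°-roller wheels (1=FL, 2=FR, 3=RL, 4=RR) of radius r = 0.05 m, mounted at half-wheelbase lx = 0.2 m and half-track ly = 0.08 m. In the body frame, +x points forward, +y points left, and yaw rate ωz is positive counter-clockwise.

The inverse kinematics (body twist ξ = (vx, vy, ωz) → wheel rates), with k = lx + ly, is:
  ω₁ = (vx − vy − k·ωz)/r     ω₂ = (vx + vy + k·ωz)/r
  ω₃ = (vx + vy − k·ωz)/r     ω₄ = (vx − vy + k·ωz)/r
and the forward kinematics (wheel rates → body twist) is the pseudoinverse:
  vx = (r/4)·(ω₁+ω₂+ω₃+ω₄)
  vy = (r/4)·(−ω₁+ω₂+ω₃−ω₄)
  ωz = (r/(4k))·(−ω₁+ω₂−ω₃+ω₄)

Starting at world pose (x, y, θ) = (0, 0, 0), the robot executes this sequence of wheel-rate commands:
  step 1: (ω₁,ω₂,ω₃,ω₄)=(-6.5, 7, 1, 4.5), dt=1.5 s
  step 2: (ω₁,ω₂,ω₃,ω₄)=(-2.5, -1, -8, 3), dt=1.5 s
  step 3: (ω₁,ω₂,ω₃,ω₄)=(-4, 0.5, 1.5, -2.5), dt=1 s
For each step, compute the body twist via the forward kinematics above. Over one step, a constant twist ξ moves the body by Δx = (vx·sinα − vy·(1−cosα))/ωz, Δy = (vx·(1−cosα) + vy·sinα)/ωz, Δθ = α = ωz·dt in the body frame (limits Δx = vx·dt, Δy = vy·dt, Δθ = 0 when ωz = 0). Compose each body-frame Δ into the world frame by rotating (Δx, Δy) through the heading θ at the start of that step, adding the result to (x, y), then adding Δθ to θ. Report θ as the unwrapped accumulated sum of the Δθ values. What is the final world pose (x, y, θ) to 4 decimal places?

step 1: ξ=(vx,vy,ωz)=(0.0750, 0.1250, 0.7589), dt=1.5 → body Δ=(-0.0060, 0.2070, 1.1384) → world pose (-0.0060, 0.2070, 1.1384)
step 2: ξ=(vx,vy,ωz)=(-0.1062, -0.1188, 0.5580), dt=1.5 → body Δ=(-0.0711, -0.2209, 0.8371) → world pose (0.1648, 0.0498, 1.9754)
step 3: ξ=(vx,vy,ωz)=(-0.0563, 0.1063, 0.0223), dt=1.0 → body Δ=(-0.0574, 0.1056, 0.0223) → world pose (0.0904, -0.0446, 1.9978)

(0.0904, -0.0446, 1.9978)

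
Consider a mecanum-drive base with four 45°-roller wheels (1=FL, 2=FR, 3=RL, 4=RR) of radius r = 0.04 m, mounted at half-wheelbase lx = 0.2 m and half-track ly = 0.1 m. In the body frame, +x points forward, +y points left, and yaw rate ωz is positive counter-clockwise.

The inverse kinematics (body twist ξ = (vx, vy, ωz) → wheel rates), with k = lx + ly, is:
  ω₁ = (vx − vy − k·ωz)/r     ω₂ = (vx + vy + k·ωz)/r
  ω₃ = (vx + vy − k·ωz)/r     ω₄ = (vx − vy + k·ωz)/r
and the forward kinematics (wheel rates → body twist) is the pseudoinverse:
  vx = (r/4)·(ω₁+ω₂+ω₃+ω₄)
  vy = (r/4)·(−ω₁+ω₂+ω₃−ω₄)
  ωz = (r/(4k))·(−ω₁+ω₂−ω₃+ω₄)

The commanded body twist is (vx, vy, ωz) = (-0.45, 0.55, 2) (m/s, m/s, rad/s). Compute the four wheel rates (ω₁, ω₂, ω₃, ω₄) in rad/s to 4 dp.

(-40.0000, 17.5000, -12.5000, -10.0000)

k = lx + ly = 0.2 + 0.1 = 0.3000;  k·ωz = 0.3000·2 = 0.6000
ω₁ (FL) = (vx − vy − k·ωz)/r = -1.6000/0.04 = -40.0000
ω₂ (FR) = (vx + vy + k·ωz)/r = 0.7000/0.04 = 17.5000
ω₃ (RL) = (vx + vy − k·ωz)/r = -0.5000/0.04 = -12.5000
ω₄ (RR) = (vx − vy + k·ωz)/r = -0.4000/0.04 = -10.0000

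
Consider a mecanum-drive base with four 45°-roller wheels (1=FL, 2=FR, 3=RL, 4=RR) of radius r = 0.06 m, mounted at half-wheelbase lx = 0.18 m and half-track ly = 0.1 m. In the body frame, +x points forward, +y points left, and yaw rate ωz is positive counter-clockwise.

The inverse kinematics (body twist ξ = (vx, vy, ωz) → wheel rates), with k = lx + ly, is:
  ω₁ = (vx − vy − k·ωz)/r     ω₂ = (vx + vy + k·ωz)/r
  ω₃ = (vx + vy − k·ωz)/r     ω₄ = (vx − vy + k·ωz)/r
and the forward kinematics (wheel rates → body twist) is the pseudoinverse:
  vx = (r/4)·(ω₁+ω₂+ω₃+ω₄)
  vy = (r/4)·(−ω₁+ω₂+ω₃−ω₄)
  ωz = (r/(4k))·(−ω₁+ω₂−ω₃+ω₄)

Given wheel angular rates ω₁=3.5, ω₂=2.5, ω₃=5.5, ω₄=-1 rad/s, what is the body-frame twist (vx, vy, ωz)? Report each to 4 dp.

(0.1575, 0.0825, -0.4018)

k = lx + ly = 0.18 + 0.1 = 0.2800
ω₁+ω₂+ω₃+ω₄ = 10.5000  →  vx = (0.06/4)·10.5000 = 0.1575
−ω₁+ω₂+ω₃−ω₄ = 5.5000  →  vy = (0.06/4)·5.5000 = 0.0825
−ω₁+ω₂−ω₃+ω₄ = -7.5000  →  ωz = (0.06/1.1200)·-7.5000 = -0.4018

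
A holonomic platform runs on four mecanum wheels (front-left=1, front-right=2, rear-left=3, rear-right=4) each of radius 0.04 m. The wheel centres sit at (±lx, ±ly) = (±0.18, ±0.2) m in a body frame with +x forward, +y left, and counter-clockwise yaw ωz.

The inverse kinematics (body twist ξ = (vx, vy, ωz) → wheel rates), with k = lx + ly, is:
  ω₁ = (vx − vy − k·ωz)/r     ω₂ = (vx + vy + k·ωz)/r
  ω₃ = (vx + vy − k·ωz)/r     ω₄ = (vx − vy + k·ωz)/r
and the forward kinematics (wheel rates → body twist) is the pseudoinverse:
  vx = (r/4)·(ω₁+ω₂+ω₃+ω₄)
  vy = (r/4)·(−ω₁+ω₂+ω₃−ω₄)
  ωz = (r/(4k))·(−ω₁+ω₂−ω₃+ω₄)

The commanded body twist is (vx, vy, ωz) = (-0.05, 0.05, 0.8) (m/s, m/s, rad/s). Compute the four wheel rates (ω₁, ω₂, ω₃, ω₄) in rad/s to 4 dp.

k = lx + ly = 0.18 + 0.2 = 0.3800;  k·ωz = 0.3800·0.8 = 0.3040
ω₁ (FL) = (vx − vy − k·ωz)/r = -0.4040/0.04 = -10.1000
ω₂ (FR) = (vx + vy + k·ωz)/r = 0.3040/0.04 = 7.6000
ω₃ (RL) = (vx + vy − k·ωz)/r = -0.3040/0.04 = -7.6000
ω₄ (RR) = (vx − vy + k·ωz)/r = 0.2040/0.04 = 5.1000

(-10.1000, 7.6000, -7.6000, 5.1000)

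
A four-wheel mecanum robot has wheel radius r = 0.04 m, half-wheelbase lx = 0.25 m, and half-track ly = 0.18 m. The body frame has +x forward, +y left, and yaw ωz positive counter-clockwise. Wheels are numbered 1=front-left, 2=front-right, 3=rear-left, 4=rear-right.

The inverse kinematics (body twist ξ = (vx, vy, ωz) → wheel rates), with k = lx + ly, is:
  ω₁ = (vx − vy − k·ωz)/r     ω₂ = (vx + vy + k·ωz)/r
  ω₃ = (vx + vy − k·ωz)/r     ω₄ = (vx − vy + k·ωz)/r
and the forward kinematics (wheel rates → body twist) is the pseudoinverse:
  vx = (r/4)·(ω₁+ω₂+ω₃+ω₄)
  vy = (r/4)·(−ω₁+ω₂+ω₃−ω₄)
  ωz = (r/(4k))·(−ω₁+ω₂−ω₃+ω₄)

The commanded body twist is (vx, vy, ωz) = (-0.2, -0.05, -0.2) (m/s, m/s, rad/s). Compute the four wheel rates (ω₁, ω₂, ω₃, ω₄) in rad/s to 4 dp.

(-1.6000, -8.4000, -4.1000, -5.9000)

k = lx + ly = 0.25 + 0.18 = 0.4300;  k·ωz = 0.4300·-0.2 = -0.0860
ω₁ (FL) = (vx − vy − k·ωz)/r = -0.0640/0.04 = -1.6000
ω₂ (FR) = (vx + vy + k·ωz)/r = -0.3360/0.04 = -8.4000
ω₃ (RL) = (vx + vy − k·ωz)/r = -0.1640/0.04 = -4.1000
ω₄ (RR) = (vx − vy + k·ωz)/r = -0.2360/0.04 = -5.9000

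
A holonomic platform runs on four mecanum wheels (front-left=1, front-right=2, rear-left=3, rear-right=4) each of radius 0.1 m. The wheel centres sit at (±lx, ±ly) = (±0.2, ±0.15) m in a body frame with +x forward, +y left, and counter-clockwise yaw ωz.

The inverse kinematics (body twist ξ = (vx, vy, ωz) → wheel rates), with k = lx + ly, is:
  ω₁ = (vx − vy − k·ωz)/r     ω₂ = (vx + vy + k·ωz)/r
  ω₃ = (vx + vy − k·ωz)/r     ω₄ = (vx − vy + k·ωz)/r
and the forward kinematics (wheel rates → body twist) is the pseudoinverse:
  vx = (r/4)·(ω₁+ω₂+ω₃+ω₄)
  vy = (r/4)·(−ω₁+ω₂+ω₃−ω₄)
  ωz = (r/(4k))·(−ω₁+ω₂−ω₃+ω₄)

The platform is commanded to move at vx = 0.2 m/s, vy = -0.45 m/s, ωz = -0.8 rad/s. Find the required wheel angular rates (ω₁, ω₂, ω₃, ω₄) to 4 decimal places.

k = lx + ly = 0.2 + 0.15 = 0.3500;  k·ωz = 0.3500·-0.8 = -0.2800
ω₁ (FL) = (vx − vy − k·ωz)/r = 0.9300/0.1 = 9.3000
ω₂ (FR) = (vx + vy + k·ωz)/r = -0.5300/0.1 = -5.3000
ω₃ (RL) = (vx + vy − k·ωz)/r = 0.0300/0.1 = 0.3000
ω₄ (RR) = (vx − vy + k·ωz)/r = 0.3700/0.1 = 3.7000

(9.3000, -5.3000, 0.3000, 3.7000)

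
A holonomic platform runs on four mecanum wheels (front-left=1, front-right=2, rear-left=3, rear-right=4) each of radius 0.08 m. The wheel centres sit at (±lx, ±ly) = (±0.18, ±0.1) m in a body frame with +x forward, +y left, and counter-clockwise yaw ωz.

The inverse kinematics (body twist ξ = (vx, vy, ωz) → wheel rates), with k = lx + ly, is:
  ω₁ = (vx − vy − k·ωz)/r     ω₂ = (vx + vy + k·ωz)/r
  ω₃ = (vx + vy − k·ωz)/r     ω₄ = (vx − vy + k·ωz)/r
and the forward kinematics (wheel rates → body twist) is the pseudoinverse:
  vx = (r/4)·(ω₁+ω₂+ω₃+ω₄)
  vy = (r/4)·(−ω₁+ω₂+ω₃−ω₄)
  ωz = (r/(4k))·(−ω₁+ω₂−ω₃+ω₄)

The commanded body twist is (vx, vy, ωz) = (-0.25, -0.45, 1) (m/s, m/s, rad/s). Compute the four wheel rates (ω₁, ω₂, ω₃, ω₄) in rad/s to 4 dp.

k = lx + ly = 0.18 + 0.1 = 0.2800;  k·ωz = 0.2800·1 = 0.2800
ω₁ (FL) = (vx − vy − k·ωz)/r = -0.0800/0.08 = -1.0000
ω₂ (FR) = (vx + vy + k·ωz)/r = -0.4200/0.08 = -5.2500
ω₃ (RL) = (vx + vy − k·ωz)/r = -0.9800/0.08 = -12.2500
ω₄ (RR) = (vx − vy + k·ωz)/r = 0.4800/0.08 = 6.0000

(-1.0000, -5.2500, -12.2500, 6.0000)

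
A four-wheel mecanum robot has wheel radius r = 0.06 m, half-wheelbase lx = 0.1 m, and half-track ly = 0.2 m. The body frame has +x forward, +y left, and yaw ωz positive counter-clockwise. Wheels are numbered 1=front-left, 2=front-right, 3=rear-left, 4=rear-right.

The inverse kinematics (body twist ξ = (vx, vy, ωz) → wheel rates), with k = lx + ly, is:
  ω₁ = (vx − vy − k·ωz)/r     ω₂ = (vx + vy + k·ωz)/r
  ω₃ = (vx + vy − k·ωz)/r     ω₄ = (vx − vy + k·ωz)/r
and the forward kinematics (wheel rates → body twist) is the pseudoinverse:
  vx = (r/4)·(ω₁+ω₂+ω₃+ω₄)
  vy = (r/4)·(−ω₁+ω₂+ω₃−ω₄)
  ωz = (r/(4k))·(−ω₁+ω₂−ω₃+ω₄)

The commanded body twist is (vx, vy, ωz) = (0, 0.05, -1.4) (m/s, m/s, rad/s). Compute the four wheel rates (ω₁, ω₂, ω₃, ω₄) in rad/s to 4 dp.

k = lx + ly = 0.1 + 0.2 = 0.3000;  k·ωz = 0.3000·-1.4 = -0.4200
ω₁ (FL) = (vx − vy − k·ωz)/r = 0.3700/0.06 = 6.1667
ω₂ (FR) = (vx + vy + k·ωz)/r = -0.3700/0.06 = -6.1667
ω₃ (RL) = (vx + vy − k·ωz)/r = 0.4700/0.06 = 7.8333
ω₄ (RR) = (vx − vy + k·ωz)/r = -0.4700/0.06 = -7.8333

(6.1667, -6.1667, 7.8333, -7.8333)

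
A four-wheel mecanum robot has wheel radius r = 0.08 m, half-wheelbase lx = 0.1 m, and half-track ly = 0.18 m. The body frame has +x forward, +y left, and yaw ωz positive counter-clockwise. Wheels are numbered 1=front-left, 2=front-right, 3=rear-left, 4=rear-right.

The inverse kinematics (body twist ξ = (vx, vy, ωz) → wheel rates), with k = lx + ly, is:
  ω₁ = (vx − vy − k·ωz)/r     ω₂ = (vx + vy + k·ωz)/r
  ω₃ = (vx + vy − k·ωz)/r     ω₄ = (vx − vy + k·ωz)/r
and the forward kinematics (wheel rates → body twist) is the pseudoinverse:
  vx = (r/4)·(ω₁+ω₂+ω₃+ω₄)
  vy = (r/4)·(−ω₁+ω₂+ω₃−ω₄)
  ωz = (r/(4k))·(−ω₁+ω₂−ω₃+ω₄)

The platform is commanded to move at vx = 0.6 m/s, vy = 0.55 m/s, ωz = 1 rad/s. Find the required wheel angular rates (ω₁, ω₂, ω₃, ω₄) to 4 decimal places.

(-2.8750, 17.8750, 10.8750, 4.1250)

k = lx + ly = 0.1 + 0.18 = 0.2800;  k·ωz = 0.2800·1 = 0.2800
ω₁ (FL) = (vx − vy − k·ωz)/r = -0.2300/0.08 = -2.8750
ω₂ (FR) = (vx + vy + k·ωz)/r = 1.4300/0.08 = 17.8750
ω₃ (RL) = (vx + vy − k·ωz)/r = 0.8700/0.08 = 10.8750
ω₄ (RR) = (vx − vy + k·ωz)/r = 0.3300/0.08 = 4.1250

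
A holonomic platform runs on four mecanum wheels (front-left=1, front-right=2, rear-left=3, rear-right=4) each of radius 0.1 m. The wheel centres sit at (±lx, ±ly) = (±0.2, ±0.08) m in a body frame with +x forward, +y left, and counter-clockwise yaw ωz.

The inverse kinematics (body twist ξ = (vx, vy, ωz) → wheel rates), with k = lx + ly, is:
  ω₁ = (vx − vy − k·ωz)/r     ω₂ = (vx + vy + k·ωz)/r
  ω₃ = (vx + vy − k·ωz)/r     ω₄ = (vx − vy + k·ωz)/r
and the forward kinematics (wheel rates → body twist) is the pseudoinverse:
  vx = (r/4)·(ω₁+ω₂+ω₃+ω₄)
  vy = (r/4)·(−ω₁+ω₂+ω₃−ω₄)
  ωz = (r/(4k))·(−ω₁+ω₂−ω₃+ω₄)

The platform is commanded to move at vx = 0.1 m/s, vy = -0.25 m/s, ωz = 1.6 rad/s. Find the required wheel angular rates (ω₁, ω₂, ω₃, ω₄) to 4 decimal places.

(-0.9800, 2.9800, -5.9800, 7.9800)

k = lx + ly = 0.2 + 0.08 = 0.2800;  k·ωz = 0.2800·1.6 = 0.4480
ω₁ (FL) = (vx − vy − k·ωz)/r = -0.0980/0.1 = -0.9800
ω₂ (FR) = (vx + vy + k·ωz)/r = 0.2980/0.1 = 2.9800
ω₃ (RL) = (vx + vy − k·ωz)/r = -0.5980/0.1 = -5.9800
ω₄ (RR) = (vx − vy + k·ωz)/r = 0.7980/0.1 = 7.9800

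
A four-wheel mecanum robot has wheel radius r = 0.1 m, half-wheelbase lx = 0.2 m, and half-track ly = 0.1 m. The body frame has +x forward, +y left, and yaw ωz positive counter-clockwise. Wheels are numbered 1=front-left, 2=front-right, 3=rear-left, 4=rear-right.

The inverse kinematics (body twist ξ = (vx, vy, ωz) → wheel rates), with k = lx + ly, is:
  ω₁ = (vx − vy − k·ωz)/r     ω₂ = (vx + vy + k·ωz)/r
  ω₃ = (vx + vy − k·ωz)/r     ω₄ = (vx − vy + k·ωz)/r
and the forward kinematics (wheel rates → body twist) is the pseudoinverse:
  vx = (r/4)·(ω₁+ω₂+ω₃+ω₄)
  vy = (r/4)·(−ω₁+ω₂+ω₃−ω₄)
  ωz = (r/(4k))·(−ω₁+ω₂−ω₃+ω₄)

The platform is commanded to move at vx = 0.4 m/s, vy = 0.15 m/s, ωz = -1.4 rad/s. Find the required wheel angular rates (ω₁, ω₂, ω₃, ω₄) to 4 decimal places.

(6.7000, 1.3000, 9.7000, -1.7000)

k = lx + ly = 0.2 + 0.1 = 0.3000;  k·ωz = 0.3000·-1.4 = -0.4200
ω₁ (FL) = (vx − vy − k·ωz)/r = 0.6700/0.1 = 6.7000
ω₂ (FR) = (vx + vy + k·ωz)/r = 0.1300/0.1 = 1.3000
ω₃ (RL) = (vx + vy − k·ωz)/r = 0.9700/0.1 = 9.7000
ω₄ (RR) = (vx − vy + k·ωz)/r = -0.1700/0.1 = -1.7000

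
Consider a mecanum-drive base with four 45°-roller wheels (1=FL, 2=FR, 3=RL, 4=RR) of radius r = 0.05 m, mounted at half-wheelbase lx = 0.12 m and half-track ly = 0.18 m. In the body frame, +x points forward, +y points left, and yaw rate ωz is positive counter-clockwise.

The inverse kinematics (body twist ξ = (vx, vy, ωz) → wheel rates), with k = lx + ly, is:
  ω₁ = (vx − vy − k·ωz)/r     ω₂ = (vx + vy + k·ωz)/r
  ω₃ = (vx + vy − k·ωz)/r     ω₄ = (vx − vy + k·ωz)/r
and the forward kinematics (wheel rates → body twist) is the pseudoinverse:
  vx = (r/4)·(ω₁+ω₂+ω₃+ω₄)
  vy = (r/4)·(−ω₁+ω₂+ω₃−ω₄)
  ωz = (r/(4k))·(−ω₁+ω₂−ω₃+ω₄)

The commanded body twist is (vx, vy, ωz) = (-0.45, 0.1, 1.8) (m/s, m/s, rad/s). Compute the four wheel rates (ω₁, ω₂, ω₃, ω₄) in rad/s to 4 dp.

(-21.8000, 3.8000, -17.8000, -0.2000)

k = lx + ly = 0.12 + 0.18 = 0.3000;  k·ωz = 0.3000·1.8 = 0.5400
ω₁ (FL) = (vx − vy − k·ωz)/r = -1.0900/0.05 = -21.8000
ω₂ (FR) = (vx + vy + k·ωz)/r = 0.1900/0.05 = 3.8000
ω₃ (RL) = (vx + vy − k·ωz)/r = -0.8900/0.05 = -17.8000
ω₄ (RR) = (vx − vy + k·ωz)/r = -0.0100/0.05 = -0.2000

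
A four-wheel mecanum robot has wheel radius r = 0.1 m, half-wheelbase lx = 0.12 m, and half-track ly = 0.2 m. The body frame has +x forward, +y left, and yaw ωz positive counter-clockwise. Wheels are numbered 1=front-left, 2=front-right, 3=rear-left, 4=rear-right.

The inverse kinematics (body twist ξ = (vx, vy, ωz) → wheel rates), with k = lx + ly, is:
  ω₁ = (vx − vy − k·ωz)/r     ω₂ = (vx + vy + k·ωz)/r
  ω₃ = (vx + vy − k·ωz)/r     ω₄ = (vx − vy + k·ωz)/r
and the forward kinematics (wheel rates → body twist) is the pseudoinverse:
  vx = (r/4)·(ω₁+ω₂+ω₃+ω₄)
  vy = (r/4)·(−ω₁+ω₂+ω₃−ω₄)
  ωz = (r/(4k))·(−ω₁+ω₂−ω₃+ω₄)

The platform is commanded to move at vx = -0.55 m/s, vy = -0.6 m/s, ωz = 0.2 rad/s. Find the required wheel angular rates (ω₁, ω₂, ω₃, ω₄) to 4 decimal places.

(-0.1400, -10.8600, -12.1400, 1.1400)

k = lx + ly = 0.12 + 0.2 = 0.3200;  k·ωz = 0.3200·0.2 = 0.0640
ω₁ (FL) = (vx − vy − k·ωz)/r = -0.0140/0.1 = -0.1400
ω₂ (FR) = (vx + vy + k·ωz)/r = -1.0860/0.1 = -10.8600
ω₃ (RL) = (vx + vy − k·ωz)/r = -1.2140/0.1 = -12.1400
ω₄ (RR) = (vx − vy + k·ωz)/r = 0.1140/0.1 = 1.1400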